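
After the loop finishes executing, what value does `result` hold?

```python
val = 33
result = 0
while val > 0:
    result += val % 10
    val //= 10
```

Let's trace through this code step by step.

Initialize: val = 33
Initialize: result = 0
Entering loop: while val > 0:
After iteration 1: val = 3, result = 3
After iteration 2: val = 0, result = 6
Loop ends.

Final answer: 6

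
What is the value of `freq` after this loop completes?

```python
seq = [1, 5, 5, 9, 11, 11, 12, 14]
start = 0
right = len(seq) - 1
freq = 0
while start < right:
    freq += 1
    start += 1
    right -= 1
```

Let's trace through this code step by step.

Initialize: seq = [1, 5, 5, 9, 11, 11, 12, 14]
Initialize: start = 0
Initialize: right = 7
Initialize: freq = 0
Entering loop: while start < right:
After iteration 1: start = 1, right = 6, freq = 1
After iteration 2: start = 2, right = 5, freq = 2
After iteration 3: start = 3, right = 4, freq = 3
After iteration 4: start = 4, right = 3, freq = 4
Loop ends.

Final answer: 4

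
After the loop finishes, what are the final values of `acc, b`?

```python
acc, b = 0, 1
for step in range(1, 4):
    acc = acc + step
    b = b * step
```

Let's trace through this code step by step.

Initialize: acc = 0
Initialize: b = 1
Entering loop: for step in range(1, 4):
After iteration 1: step = 1, acc = 1, b = 1
After iteration 2: step = 2, acc = 3, b = 2
After iteration 3: step = 3, acc = 6, b = 6
Loop ends.

Final answer: 6, 6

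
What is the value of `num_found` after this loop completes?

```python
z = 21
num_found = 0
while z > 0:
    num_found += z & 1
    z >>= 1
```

Let's trace through this code step by step.

Initialize: z = 21
Initialize: num_found = 0
Entering loop: while z > 0:
After iteration 1: z = 10, num_found = 1
After iteration 2: z = 5, num_found = 1
After iteration 3: z = 2, num_found = 2
After iteration 4: z = 1, num_found = 2
After iteration 5: z = 0, num_found = 3
Loop ends.

Final answer: 3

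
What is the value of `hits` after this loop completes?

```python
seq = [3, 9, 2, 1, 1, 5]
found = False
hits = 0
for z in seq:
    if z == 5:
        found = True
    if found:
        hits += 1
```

Let's trace through this code step by step.

Initialize: seq = [3, 9, 2, 1, 1, 5]
Initialize: found = False
Initialize: hits = 0
Entering loop: for z in seq:
After iteration 1: z = 3, found = False, hits = 0
After iteration 2: z = 9, found = False, hits = 0
After iteration 3: z = 2, found = False, hits = 0
After iteration 4: z = 1, found = False, hits = 0
After iteration 5: z = 1, found = False, hits = 0
After iteration 6: z = 5, found = True, hits = 1
Loop ends.

Final answer: 1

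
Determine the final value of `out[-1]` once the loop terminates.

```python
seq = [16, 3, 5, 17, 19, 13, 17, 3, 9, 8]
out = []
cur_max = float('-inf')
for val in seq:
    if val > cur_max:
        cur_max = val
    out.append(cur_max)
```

Let's trace through this code step by step.

Initialize: seq = [16, 3, 5, 17, 19, 13, 17, 3, 9, 8]
Initialize: out = []
Initialize: cur_max = -inf
Entering loop: for val in seq:
After iteration 1: val = 16, out = [16], cur_max = 16
After iteration 2: val = 3, out = [16, 16], cur_max = 16
After iteration 3: val = 5, out = [16, 16, 16], cur_max = 16
After iteration 4: val = 17, out = [16, 16, 16, 17], cur_max = 17
After iteration 5: val = 19, out = [16, 16, 16, 17, 19], cur_max = 19
After iteration 6: val = 13, out = [16, 16, 16, 17, 19, 19], cur_max = 19
After iteration 7: val = 17, out = [16, 16, 16, 17, 19, 19, 19], cur_max = 19
After iteration 8: val = 3, out = [16, 16, 16, 17, 19, 19, 19, 19], cur_max = 19
After iteration 9: val = 9, out = [16, 16, 16, 17, 19, 19, 19, 19, 19], cur_max = 19
After iteration 10: val = 8, out = [16, 16, 16, 17, 19, 19, 19, 19, 19, 19], cur_max = 19
Loop ends.
out[-1] = 19

Final answer: 19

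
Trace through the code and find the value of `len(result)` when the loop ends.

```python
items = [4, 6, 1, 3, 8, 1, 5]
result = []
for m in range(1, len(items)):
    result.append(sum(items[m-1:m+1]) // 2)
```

Let's trace through this code step by step.

Initialize: items = [4, 6, 1, 3, 8, 1, 5]
Initialize: result = []
Entering loop: for m in range(1, len(items)):
After iteration 1: m = 1, result = [5]
After iteration 2: m = 2, result = [5, 3]
After iteration 3: m = 3, result = [5, 3, 2]
After iteration 4: m = 4, result = [5, 3, 2, 5]
After iteration 5: m = 5, result = [5, 3, 2, 5, 4]
After iteration 6: m = 6, result = [5, 3, 2, 5, 4, 3]
Loop ends.
len(result) = 6

Final answer: 6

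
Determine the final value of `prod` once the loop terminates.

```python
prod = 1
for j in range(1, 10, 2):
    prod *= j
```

Let's trace through this code step by step.

Initialize: prod = 1
Entering loop: for j in range(1, 10, 2):
After iteration 1: j = 1, prod = 1
After iteration 2: j = 3, prod = 3
After iteration 3: j = 5, prod = 15
After iteration 4: j = 7, prod = 105
After iteration 5: j = 9, prod = 945
Loop ends.

Final answer: 945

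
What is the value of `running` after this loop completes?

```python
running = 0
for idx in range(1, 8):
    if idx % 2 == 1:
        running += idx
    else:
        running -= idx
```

Let's trace through this code step by step.

Initialize: running = 0
Entering loop: for idx in range(1, 8):
After iteration 1: idx = 1, running = 1
After iteration 2: idx = 2, running = -1
After iteration 3: idx = 3, running = 2
After iteration 4: idx = 4, running = -2
After iteration 5: idx = 5, running = 3
After iteration 6: idx = 6, running = -3
After iteration 7: idx = 7, running = 4
Loop ends.

Final answer: 4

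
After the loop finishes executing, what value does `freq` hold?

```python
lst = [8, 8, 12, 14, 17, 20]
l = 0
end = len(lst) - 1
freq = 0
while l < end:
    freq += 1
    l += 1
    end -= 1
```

Let's trace through this code step by step.

Initialize: lst = [8, 8, 12, 14, 17, 20]
Initialize: l = 0
Initialize: end = 5
Initialize: freq = 0
Entering loop: while l < end:
After iteration 1: l = 1, end = 4, freq = 1
After iteration 2: l = 2, end = 3, freq = 2
After iteration 3: l = 3, end = 2, freq = 3
Loop ends.

Final answer: 3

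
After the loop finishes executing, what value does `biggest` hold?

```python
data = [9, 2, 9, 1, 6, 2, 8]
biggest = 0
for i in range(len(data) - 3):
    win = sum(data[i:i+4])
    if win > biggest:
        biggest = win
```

Let's trace through this code step by step.

Initialize: data = [9, 2, 9, 1, 6, 2, 8]
Initialize: biggest = 0
Entering loop: for i in range(len(data) - 3):
After iteration 1: i = 0, biggest = 21, win = 21
After iteration 2: i = 1, biggest = 21, win = 18
After iteration 3: i = 2, biggest = 21, win = 18
After iteration 4: i = 3, biggest = 21, win = 17
Loop ends.

Final answer: 21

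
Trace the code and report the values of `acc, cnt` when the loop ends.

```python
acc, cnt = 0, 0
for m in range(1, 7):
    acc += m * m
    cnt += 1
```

Let's trace through this code step by step.

Initialize: acc = 0
Initialize: cnt = 0
Entering loop: for m in range(1, 7):
After iteration 1: m = 1, acc = 1, cnt = 1
After iteration 2: m = 2, acc = 5, cnt = 2
After iteration 3: m = 3, acc = 14, cnt = 3
After iteration 4: m = 4, acc = 30, cnt = 4
After iteration 5: m = 5, acc = 55, cnt = 5
After iteration 6: m = 6, acc = 91, cnt = 6
Loop ends.

Final answer: 91, 6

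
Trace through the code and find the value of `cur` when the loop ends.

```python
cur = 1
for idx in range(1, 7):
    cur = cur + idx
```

Let's trace through this code step by step.

Initialize: cur = 1
Entering loop: for idx in range(1, 7):
After iteration 1: idx = 1, cur = 2
After iteration 2: idx = 2, cur = 4
After iteration 3: idx = 3, cur = 7
After iteration 4: idx = 4, cur = 11
After iteration 5: idx = 5, cur = 16
After iteration 6: idx = 6, cur = 22
Loop ends.

Final answer: 22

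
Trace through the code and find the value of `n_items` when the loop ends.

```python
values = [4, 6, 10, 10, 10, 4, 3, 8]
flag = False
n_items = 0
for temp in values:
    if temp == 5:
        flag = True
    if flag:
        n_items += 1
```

Let's trace through this code step by step.

Initialize: values = [4, 6, 10, 10, 10, 4, 3, 8]
Initialize: flag = False
Initialize: n_items = 0
Entering loop: for temp in values:
After iteration 1: temp = 4, n_items = 0
After iteration 2: temp = 6, n_items = 0
After iteration 3: temp = 10, n_items = 0
After iteration 4: temp = 10, n_items = 0
After iteration 5: temp = 10, n_items = 0
After iteration 6: temp = 4, n_items = 0
After iteration 7: temp = 3, n_items = 0
After iteration 8: temp = 8, n_items = 0
Loop ends.

Final answer: 0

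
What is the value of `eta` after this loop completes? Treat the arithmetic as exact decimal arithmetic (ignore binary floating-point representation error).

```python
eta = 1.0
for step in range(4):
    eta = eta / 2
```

Let's trace through this code step by step.

Initialize: eta = 1.0
Entering loop: for step in range(4):
After iteration 1: step = 0, eta = 0.5
After iteration 2: step = 1, eta = 0.25
After iteration 3: step = 2, eta = 0.125
After iteration 4: step = 3, eta = 0.0625
Loop ends.

Final answer: 0.0625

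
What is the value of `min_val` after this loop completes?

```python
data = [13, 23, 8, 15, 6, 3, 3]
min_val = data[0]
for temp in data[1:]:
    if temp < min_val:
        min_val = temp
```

Let's trace through this code step by step.

Initialize: data = [13, 23, 8, 15, 6, 3, 3]
Initialize: min_val = 13
Entering loop: for temp in data[1:]:
After iteration 1: temp = 23, min_val = 13
After iteration 2: temp = 8, min_val = 8
After iteration 3: temp = 15, min_val = 8
After iteration 4: temp = 6, min_val = 6
After iteration 5: temp = 3, min_val = 3
After iteration 6: temp = 3, min_val = 3
Loop ends.

Final answer: 3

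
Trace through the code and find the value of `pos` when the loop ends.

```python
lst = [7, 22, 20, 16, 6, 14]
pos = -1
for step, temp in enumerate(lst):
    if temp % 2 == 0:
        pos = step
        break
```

Let's trace through this code step by step.

Initialize: lst = [7, 22, 20, 16, 6, 14]
Initialize: pos = -1
Entering loop: for step, temp in enumerate(lst):
After iteration 1: step = 0, temp = 7, pos = -1
After iteration 2: step = 1, temp = 22, pos = 1
Loop ends.

Final answer: 1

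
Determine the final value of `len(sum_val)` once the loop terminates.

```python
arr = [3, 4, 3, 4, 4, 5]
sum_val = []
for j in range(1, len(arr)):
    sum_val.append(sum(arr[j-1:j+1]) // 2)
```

Let's trace through this code step by step.

Initialize: arr = [3, 4, 3, 4, 4, 5]
Initialize: sum_val = []
Entering loop: for j in range(1, len(arr)):
After iteration 1: j = 1, sum_val = [3]
After iteration 2: j = 2, sum_val = [3, 3]
After iteration 3: j = 3, sum_val = [3, 3, 3]
After iteration 4: j = 4, sum_val = [3, 3, 3, 4]
After iteration 5: j = 5, sum_val = [3, 3, 3, 4, 4]
Loop ends.
len(sum_val) = 5

Final answer: 5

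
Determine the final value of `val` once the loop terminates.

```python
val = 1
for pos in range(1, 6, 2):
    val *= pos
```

Let's trace through this code step by step.

Initialize: val = 1
Entering loop: for pos in range(1, 6, 2):
After iteration 1: pos = 1, val = 1
After iteration 2: pos = 3, val = 3
After iteration 3: pos = 5, val = 15
Loop ends.

Final answer: 15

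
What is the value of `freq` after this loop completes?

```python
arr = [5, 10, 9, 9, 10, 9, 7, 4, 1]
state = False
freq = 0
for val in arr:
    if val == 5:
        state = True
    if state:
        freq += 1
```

Let's trace through this code step by step.

Initialize: arr = [5, 10, 9, 9, 10, 9, 7, 4, 1]
Initialize: state = False
Initialize: freq = 0
Entering loop: for val in arr:
After iteration 1: val = 5, state = True, freq = 1
After iteration 2: val = 10, state = True, freq = 2
After iteration 3: val = 9, state = True, freq = 3
After iteration 4: val = 9, state = True, freq = 4
After iteration 5: val = 10, state = True, freq = 5
After iteration 6: val = 9, state = True, freq = 6
After iteration 7: val = 7, state = True, freq = 7
After iteration 8: val = 4, state = True, freq = 8
After iteration 9: val = 1, state = True, freq = 9
Loop ends.

Final answer: 9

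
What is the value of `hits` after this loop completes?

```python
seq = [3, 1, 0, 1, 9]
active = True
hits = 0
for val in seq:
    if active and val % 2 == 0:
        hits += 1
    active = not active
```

Let's trace through this code step by step.

Initialize: seq = [3, 1, 0, 1, 9]
Initialize: active = True
Initialize: hits = 0
Entering loop: for val in seq:
After iteration 1: val = 3, active = False, hits = 0
After iteration 2: val = 1, active = True, hits = 0
After iteration 3: val = 0, active = False, hits = 1
After iteration 4: val = 1, active = True, hits = 1
After iteration 5: val = 9, active = False, hits = 1
Loop ends.

Final answer: 1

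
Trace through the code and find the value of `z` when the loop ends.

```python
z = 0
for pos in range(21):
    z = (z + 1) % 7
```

Let's trace through this code step by step.

Initialize: z = 0
Entering loop: for pos in range(21):
After iteration 1: pos = 0, z = 1
After iteration 2: pos = 1, z = 2
After iteration 3: pos = 2, z = 3
After iteration 4: pos = 3, z = 4
After iteration 5: pos = 4, z = 5
After iteration 6: pos = 5, z = 6
After iteration 7: pos = 6, z = 0
After iteration 8: pos = 7, z = 1
After iteration 9: pos = 8, z = 2
After iteration 10: pos = 9, z = 3
After iteration 11: pos = 10, z = 4
After iteration 12: pos = 11, z = 5
After iteration 13: pos = 12, z = 6
After iteration 14: pos = 13, z = 0
After iteration 15: pos = 14, z = 1
After iteration 16: pos = 15, z = 2
After iteration 17: pos = 16, z = 3
After iteration 18: pos = 17, z = 4
After iteration 19: pos = 18, z = 5
After iteration 20: pos = 19, z = 6
After iteration 21: pos = 20, z = 0
Loop ends.

Final answer: 0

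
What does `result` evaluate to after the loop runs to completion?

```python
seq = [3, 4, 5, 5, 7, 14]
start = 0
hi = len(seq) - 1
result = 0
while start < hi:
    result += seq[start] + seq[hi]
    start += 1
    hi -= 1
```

Let's trace through this code step by step.

Initialize: seq = [3, 4, 5, 5, 7, 14]
Initialize: start = 0
Initialize: hi = 5
Initialize: result = 0
Entering loop: while start < hi:
After iteration 1: start = 1, hi = 4, result = 17
After iteration 2: start = 2, hi = 3, result = 28
After iteration 3: start = 3, hi = 2, result = 38
Loop ends.

Final answer: 38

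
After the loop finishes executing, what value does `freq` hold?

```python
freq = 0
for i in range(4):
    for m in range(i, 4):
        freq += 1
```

Let's trace through this code step by step.

Initialize: freq = 0
Entering loop: for i in range(4):
After iteration 1: i = 0, freq = 4
After iteration 2: i = 1, freq = 7
After iteration 3: i = 2, freq = 9
After iteration 4: i = 3, freq = 10
Loop ends.

Final answer: 10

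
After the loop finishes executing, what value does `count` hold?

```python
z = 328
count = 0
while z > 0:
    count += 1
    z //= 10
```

Let's trace through this code step by step.

Initialize: z = 328
Initialize: count = 0
Entering loop: while z > 0:
After iteration 1: z = 32, count = 1
After iteration 2: z = 3, count = 2
After iteration 3: z = 0, count = 3
Loop ends.

Final answer: 3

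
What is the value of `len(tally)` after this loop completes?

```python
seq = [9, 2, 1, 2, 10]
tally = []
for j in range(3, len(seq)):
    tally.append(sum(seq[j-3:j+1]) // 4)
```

Let's trace through this code step by step.

Initialize: seq = [9, 2, 1, 2, 10]
Initialize: tally = []
Entering loop: for j in range(3, len(seq)):
After iteration 1: j = 3, tally = [3]
After iteration 2: j = 4, tally = [3, 3]
Loop ends.
len(tally) = 2

Final answer: 2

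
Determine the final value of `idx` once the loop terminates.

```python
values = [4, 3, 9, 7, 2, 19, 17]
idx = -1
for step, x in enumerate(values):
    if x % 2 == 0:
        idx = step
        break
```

Let's trace through this code step by step.

Initialize: values = [4, 3, 9, 7, 2, 19, 17]
Initialize: idx = -1
Entering loop: for step, x in enumerate(values):
After iteration 1: step = 0, x = 4, idx = 0
Loop ends.

Final answer: 0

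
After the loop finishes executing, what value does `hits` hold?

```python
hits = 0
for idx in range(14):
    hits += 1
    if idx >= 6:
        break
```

Let's trace through this code step by step.

Initialize: hits = 0
Entering loop: for idx in range(14):
After iteration 1: idx = 0, hits = 1
After iteration 2: idx = 1, hits = 2
After iteration 3: idx = 2, hits = 3
After iteration 4: idx = 3, hits = 4
After iteration 5: idx = 4, hits = 5
After iteration 6: idx = 5, hits = 6
After iteration 7: idx = 6, hits = 7
Loop ends.

Final answer: 7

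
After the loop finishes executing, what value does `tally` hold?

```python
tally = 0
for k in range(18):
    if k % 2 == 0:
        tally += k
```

Let's trace through this code step by step.

Initialize: tally = 0
Entering loop: for k in range(18):
After iteration 1: k = 0, tally = 0
After iteration 2: k = 1, tally = 0
After iteration 3: k = 2, tally = 2
After iteration 4: k = 3, tally = 2
After iteration 5: k = 4, tally = 6
After iteration 6: k = 5, tally = 6
After iteration 7: k = 6, tally = 12
After iteration 8: k = 7, tally = 12
After iteration 9: k = 8, tally = 20
After iteration 10: k = 9, tally = 20
After iteration 11: k = 10, tally = 30
After iteration 12: k = 11, tally = 30
After iteration 13: k = 12, tally = 42
After iteration 14: k = 13, tally = 42
After iteration 15: k = 14, tally = 56
After iteration 16: k = 15, tally = 56
After iteration 17: k = 16, tally = 72
After iteration 18: k = 17, tally = 72
Loop ends.

Final answer: 72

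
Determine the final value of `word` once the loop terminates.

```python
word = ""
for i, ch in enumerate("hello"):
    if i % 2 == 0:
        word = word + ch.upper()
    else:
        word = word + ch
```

Let's trace through this code step by step.

Initialize: word = ''
Entering loop: for i, ch in enumerate("hello"):
After iteration 1: i = 0, ch = 'h', word = 'H'
After iteration 2: i = 1, ch = 'e', word = 'He'
After iteration 3: i = 2, ch = 'l', word = 'HeL'
After iteration 4: i = 3, ch = 'l', word = 'HeLl'
After iteration 5: i = 4, ch = 'o', word = 'HeLlO'
Loop ends.

Final answer: 'HeLlO'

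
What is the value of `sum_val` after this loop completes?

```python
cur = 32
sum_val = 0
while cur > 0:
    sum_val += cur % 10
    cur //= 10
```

Let's trace through this code step by step.

Initialize: cur = 32
Initialize: sum_val = 0
Entering loop: while cur > 0:
After iteration 1: cur = 3, sum_val = 2
After iteration 2: cur = 0, sum_val = 5
Loop ends.

Final answer: 5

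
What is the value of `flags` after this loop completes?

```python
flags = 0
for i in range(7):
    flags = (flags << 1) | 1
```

Let's trace through this code step by step.

Initialize: flags = 0
Entering loop: for i in range(7):
After iteration 1: i = 0, flags = 1
After iteration 2: i = 1, flags = 3
After iteration 3: i = 2, flags = 7
After iteration 4: i = 3, flags = 15
After iteration 5: i = 4, flags = 31
After iteration 6: i = 5, flags = 63
After iteration 7: i = 6, flags = 127
Loop ends.

Final answer: 127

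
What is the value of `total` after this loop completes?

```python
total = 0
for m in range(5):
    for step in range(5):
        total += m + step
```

Let's trace through this code step by step.

Initialize: total = 0
Entering loop: for m in range(5):
After iteration 1: m = 0, total = 10
After iteration 2: m = 1, total = 25
After iteration 3: m = 2, total = 45
After iteration 4: m = 3, total = 70
After iteration 5: m = 4, total = 100
Loop ends.

Final answer: 100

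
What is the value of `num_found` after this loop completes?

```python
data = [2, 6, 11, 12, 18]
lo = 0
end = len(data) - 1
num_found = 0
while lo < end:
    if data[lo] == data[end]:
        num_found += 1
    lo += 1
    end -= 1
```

Let's trace through this code step by step.

Initialize: data = [2, 6, 11, 12, 18]
Initialize: lo = 0
Initialize: end = 4
Initialize: num_found = 0
Entering loop: while lo < end:
After iteration 1: lo = 1, end = 3, num_found = 0
After iteration 2: lo = 2, end = 2, num_found = 0
Loop ends.

Final answer: 0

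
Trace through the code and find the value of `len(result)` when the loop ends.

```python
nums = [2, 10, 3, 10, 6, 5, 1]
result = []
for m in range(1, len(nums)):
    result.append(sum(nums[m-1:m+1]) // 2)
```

Let's trace through this code step by step.

Initialize: nums = [2, 10, 3, 10, 6, 5, 1]
Initialize: result = []
Entering loop: for m in range(1, len(nums)):
After iteration 1: m = 1, result = [6]
After iteration 2: m = 2, result = [6, 6]
After iteration 3: m = 3, result = [6, 6, 6]
After iteration 4: m = 4, result = [6, 6, 6, 8]
After iteration 5: m = 5, result = [6, 6, 6, 8, 5]
After iteration 6: m = 6, result = [6, 6, 6, 8, 5, 3]
Loop ends.
len(result) = 6

Final answer: 6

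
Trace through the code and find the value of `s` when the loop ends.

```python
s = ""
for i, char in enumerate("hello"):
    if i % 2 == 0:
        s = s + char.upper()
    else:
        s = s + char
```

Let's trace through this code step by step.

Initialize: s = ''
Entering loop: for i, char in enumerate("hello"):
After iteration 1: i = 0, char = 'h', s = 'H'
After iteration 2: i = 1, char = 'e', s = 'He'
After iteration 3: i = 2, char = 'l', s = 'HeL'
After iteration 4: i = 3, char = 'l', s = 'HeLl'
After iteration 5: i = 4, char = 'o', s = 'HeLlO'
Loop ends.

Final answer: 'HeLlO'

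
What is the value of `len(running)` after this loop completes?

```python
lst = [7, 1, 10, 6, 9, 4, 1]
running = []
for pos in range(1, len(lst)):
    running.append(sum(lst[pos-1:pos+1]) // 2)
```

Let's trace through this code step by step.

Initialize: lst = [7, 1, 10, 6, 9, 4, 1]
Initialize: running = []
Entering loop: for pos in range(1, len(lst)):
After iteration 1: pos = 1, running = [4]
After iteration 2: pos = 2, running = [4, 5]
After iteration 3: pos = 3, running = [4, 5, 8]
After iteration 4: pos = 4, running = [4, 5, 8, 7]
After iteration 5: pos = 5, running = [4, 5, 8, 7, 6]
After iteration 6: pos = 6, running = [4, 5, 8, 7, 6, 2]
Loop ends.
len(running) = 6

Final answer: 6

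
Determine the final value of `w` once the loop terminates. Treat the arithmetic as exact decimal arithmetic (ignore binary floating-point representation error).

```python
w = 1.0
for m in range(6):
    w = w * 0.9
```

Let's trace through this code step by step.

Initialize: w = 1.0
Entering loop: for m in range(6):
After iteration 1: m = 0, w = 0.9
After iteration 2: m = 1, w = 0.81
After iteration 3: m = 2, w = 0.729
After iteration 4: m = 3, w = 0.6561
After iteration 5: m = 4, w = 0.59049
After iteration 6: m = 5, w = 0.531441
Loop ends.

Final answer: 0.531441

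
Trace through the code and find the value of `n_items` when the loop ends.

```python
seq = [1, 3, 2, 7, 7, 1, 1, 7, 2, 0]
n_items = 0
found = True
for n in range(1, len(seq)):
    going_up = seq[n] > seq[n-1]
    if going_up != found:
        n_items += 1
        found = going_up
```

Let's trace through this code step by step.

Initialize: seq = [1, 3, 2, 7, 7, 1, 1, 7, 2, 0]
Initialize: n_items = 0
Initialize: found = True
Entering loop: for n in range(1, len(seq)):
After iteration 1: n = 1, n_items = 0, found = True, going_up = True
After iteration 2: n = 2, n_items = 1, found = False, going_up = False
After iteration 3: n = 3, n_items = 2, found = True, going_up = True
After iteration 4: n = 4, n_items = 3, found = False, going_up = False
After iteration 5: n = 5, n_items = 3, found = False, going_up = False
After iteration 6: n = 6, n_items = 3, found = False, going_up = False
After iteration 7: n = 7, n_items = 4, found = True, going_up = True
After iteration 8: n = 8, n_items = 5, found = False, going_up = False
After iteration 9: n = 9, n_items = 5, found = False, going_up = False
Loop ends.

Final answer: 5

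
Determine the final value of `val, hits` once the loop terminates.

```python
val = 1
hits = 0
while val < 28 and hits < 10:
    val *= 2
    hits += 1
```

Let's trace through this code step by step.

Initialize: val = 1
Initialize: hits = 0
Entering loop: while val < 28 and hits < 10:
After iteration 1: val = 2, hits = 1
After iteration 2: val = 4, hits = 2
After iteration 3: val = 8, hits = 3
After iteration 4: val = 16, hits = 4
After iteration 5: val = 32, hits = 5
Loop ends.

Final answer: 32, 5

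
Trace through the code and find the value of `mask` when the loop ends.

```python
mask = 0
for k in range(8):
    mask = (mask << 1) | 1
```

Let's trace through this code step by step.

Initialize: mask = 0
Entering loop: for k in range(8):
After iteration 1: k = 0, mask = 1
After iteration 2: k = 1, mask = 3
After iteration 3: k = 2, mask = 7
After iteration 4: k = 3, mask = 15
After iteration 5: k = 4, mask = 31
After iteration 6: k = 5, mask = 63
After iteration 7: k = 6, mask = 127
After iteration 8: k = 7, mask = 255
Loop ends.

Final answer: 255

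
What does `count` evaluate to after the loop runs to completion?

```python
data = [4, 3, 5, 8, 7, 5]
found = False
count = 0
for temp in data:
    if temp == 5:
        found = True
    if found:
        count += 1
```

Let's trace through this code step by step.

Initialize: data = [4, 3, 5, 8, 7, 5]
Initialize: found = False
Initialize: count = 0
Entering loop: for temp in data:
After iteration 1: temp = 4, found = False, count = 0
After iteration 2: temp = 3, found = False, count = 0
After iteration 3: temp = 5, found = True, count = 1
After iteration 4: temp = 8, found = True, count = 2
After iteration 5: temp = 7, found = True, count = 3
After iteration 6: temp = 5, found = True, count = 4
Loop ends.

Final answer: 4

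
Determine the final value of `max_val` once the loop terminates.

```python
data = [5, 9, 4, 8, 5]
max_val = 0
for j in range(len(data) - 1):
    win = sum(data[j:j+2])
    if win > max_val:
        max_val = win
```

Let's trace through this code step by step.

Initialize: data = [5, 9, 4, 8, 5]
Initialize: max_val = 0
Entering loop: for j in range(len(data) - 1):
After iteration 1: j = 0, max_val = 14, win = 14
After iteration 2: j = 1, max_val = 14, win = 13
After iteration 3: j = 2, max_val = 14, win = 12
After iteration 4: j = 3, max_val = 14, win = 13
Loop ends.

Final answer: 14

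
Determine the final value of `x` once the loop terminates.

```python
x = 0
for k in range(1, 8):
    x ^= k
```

Let's trace through this code step by step.

Initialize: x = 0
Entering loop: for k in range(1, 8):
After iteration 1: k = 1, x = 1
After iteration 2: k = 2, x = 3
After iteration 3: k = 3, x = 0
After iteration 4: k = 4, x = 4
After iteration 5: k = 5, x = 1
After iteration 6: k = 6, x = 7
After iteration 7: k = 7, x = 0
Loop ends.

Final answer: 0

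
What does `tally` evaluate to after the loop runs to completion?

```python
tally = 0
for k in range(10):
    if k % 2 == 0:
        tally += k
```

Let's trace through this code step by step.

Initialize: tally = 0
Entering loop: for k in range(10):
After iteration 1: k = 0, tally = 0
After iteration 2: k = 1, tally = 0
After iteration 3: k = 2, tally = 2
After iteration 4: k = 3, tally = 2
After iteration 5: k = 4, tally = 6
After iteration 6: k = 5, tally = 6
After iteration 7: k = 6, tally = 12
After iteration 8: k = 7, tally = 12
After iteration 9: k = 8, tally = 20
After iteration 10: k = 9, tally = 20
Loop ends.

Final answer: 20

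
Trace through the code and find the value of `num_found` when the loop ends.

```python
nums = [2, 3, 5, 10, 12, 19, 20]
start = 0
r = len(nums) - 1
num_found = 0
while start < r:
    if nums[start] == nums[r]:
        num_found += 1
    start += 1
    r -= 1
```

Let's trace through this code step by step.

Initialize: nums = [2, 3, 5, 10, 12, 19, 20]
Initialize: start = 0
Initialize: r = 6
Initialize: num_found = 0
Entering loop: while start < r:
After iteration 1: start = 1, r = 5, num_found = 0
After iteration 2: start = 2, r = 4, num_found = 0
After iteration 3: start = 3, r = 3, num_found = 0
Loop ends.

Final answer: 0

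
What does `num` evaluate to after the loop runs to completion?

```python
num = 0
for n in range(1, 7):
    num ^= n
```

Let's trace through this code step by step.

Initialize: num = 0
Entering loop: for n in range(1, 7):
After iteration 1: n = 1, num = 1
After iteration 2: n = 2, num = 3
After iteration 3: n = 3, num = 0
After iteration 4: n = 4, num = 4
After iteration 5: n = 5, num = 1
After iteration 6: n = 6, num = 7
Loop ends.

Final answer: 7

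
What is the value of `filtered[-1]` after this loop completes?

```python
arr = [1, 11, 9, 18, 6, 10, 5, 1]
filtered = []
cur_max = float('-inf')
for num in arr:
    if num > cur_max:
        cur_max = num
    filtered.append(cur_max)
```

Let's trace through this code step by step.

Initialize: arr = [1, 11, 9, 18, 6, 10, 5, 1]
Initialize: filtered = []
Initialize: cur_max = -inf
Entering loop: for num in arr:
After iteration 1: num = 1, filtered = [1], cur_max = 1
After iteration 2: num = 11, filtered = [1, 11], cur_max = 11
After iteration 3: num = 9, filtered = [1, 11, 11], cur_max = 11
After iteration 4: num = 18, filtered = [1, 11, 11, 18], cur_max = 18
After iteration 5: num = 6, filtered = [1, 11, 11, 18, 18], cur_max = 18
After iteration 6: num = 10, filtered = [1, 11, 11, 18, 18, 18], cur_max = 18
After iteration 7: num = 5, filtered = [1, 11, 11, 18, 18, 18, 18], cur_max = 18
After iteration 8: num = 1, filtered = [1, 11, 11, 18, 18, 18, 18, 18], cur_max = 18
Loop ends.
filtered[-1] = 18

Final answer: 18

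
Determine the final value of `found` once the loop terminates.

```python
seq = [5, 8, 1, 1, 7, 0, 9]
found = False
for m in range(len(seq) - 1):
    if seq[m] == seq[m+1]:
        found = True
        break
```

Let's trace through this code step by step.

Initialize: seq = [5, 8, 1, 1, 7, 0, 9]
Initialize: found = False
Entering loop: for m in range(len(seq) - 1):
After iteration 1: m = 0, found = False
After iteration 2: m = 1, found = False
After iteration 3: m = 2, found = True
Loop ends.

Final answer: True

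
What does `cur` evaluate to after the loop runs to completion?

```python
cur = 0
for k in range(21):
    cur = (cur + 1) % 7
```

Let's trace through this code step by step.

Initialize: cur = 0
Entering loop: for k in range(21):
After iteration 1: k = 0, cur = 1
After iteration 2: k = 1, cur = 2
After iteration 3: k = 2, cur = 3
After iteration 4: k = 3, cur = 4
After iteration 5: k = 4, cur = 5
After iteration 6: k = 5, cur = 6
After iteration 7: k = 6, cur = 0
After iteration 8: k = 7, cur = 1
After iteration 9: k = 8, cur = 2
After iteration 10: k = 9, cur = 3
After iteration 11: k = 10, cur = 4
After iteration 12: k = 11, cur = 5
After iteration 13: k = 12, cur = 6
After iteration 14: k = 13, cur = 0
After iteration 15: k = 14, cur = 1
After iteration 16: k = 15, cur = 2
After iteration 17: k = 16, cur = 3
After iteration 18: k = 17, cur = 4
After iteration 19: k = 18, cur = 5
After iteration 20: k = 19, cur = 6
After iteration 21: k = 20, cur = 0
Loop ends.

Final answer: 0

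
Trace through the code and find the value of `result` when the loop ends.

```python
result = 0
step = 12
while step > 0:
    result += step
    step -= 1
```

Let's trace through this code step by step.

Initialize: result = 0
Initialize: step = 12
Entering loop: while step > 0:
After iteration 1: result = 12, step = 11
After iteration 2: result = 23, step = 10
After iteration 3: result = 33, step = 9
After iteration 4: result = 42, step = 8
After iteration 5: result = 50, step = 7
After iteration 6: result = 57, step = 6
After iteration 7: result = 63, step = 5
After iteration 8: result = 68, step = 4
After iteration 9: result = 72, step = 3
After iteration 10: result = 75, step = 2
After iteration 11: result = 77, step = 1
After iteration 12: result = 78, step = 0
Loop ends.

Final answer: 78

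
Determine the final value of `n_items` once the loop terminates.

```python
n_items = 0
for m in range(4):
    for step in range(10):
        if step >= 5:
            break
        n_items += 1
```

Let's trace through this code step by step.

Initialize: n_items = 0
Entering loop: for m in range(4):
After iteration 1: m = 0, n_items = 5
After iteration 2: m = 1, n_items = 10
After iteration 3: m = 2, n_items = 15
After iteration 4: m = 3, n_items = 20
Loop ends.

Final answer: 20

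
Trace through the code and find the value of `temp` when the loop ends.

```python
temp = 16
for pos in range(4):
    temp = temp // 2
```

Let's trace through this code step by step.

Initialize: temp = 16
Entering loop: for pos in range(4):
After iteration 1: pos = 0, temp = 8
After iteration 2: pos = 1, temp = 4
After iteration 3: pos = 2, temp = 2
After iteration 4: pos = 3, temp = 1
Loop ends.

Final answer: 1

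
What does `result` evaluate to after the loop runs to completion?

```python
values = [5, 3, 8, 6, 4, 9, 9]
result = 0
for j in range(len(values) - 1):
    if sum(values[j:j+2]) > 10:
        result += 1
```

Let's trace through this code step by step.

Initialize: values = [5, 3, 8, 6, 4, 9, 9]
Initialize: result = 0
Entering loop: for j in range(len(values) - 1):
After iteration 1: j = 0, result = 0
After iteration 2: j = 1, result = 1
After iteration 3: j = 2, result = 2
After iteration 4: j = 3, result = 2
After iteration 5: j = 4, result = 3
After iteration 6: j = 5, result = 4
Loop ends.

Final answer: 4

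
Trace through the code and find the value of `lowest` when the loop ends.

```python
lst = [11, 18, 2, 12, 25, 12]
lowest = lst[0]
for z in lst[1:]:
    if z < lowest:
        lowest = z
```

Let's trace through this code step by step.

Initialize: lst = [11, 18, 2, 12, 25, 12]
Initialize: lowest = 11
Entering loop: for z in lst[1:]:
After iteration 1: z = 18, lowest = 11
After iteration 2: z = 2, lowest = 2
After iteration 3: z = 12, lowest = 2
After iteration 4: z = 25, lowest = 2
After iteration 5: z = 12, lowest = 2
Loop ends.

Final answer: 2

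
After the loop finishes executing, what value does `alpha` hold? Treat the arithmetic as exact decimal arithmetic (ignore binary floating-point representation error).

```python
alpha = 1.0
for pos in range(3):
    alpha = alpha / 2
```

Let's trace through this code step by step.

Initialize: alpha = 1.0
Entering loop: for pos in range(3):
After iteration 1: pos = 0, alpha = 0.5
After iteration 2: pos = 1, alpha = 0.25
After iteration 3: pos = 2, alpha = 0.125
Loop ends.

Final answer: 0.125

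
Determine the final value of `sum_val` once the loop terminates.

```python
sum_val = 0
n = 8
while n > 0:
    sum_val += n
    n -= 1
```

Let's trace through this code step by step.

Initialize: sum_val = 0
Initialize: n = 8
Entering loop: while n > 0:
After iteration 1: sum_val = 8, n = 7
After iteration 2: sum_val = 15, n = 6
After iteration 3: sum_val = 21, n = 5
After iteration 4: sum_val = 26, n = 4
After iteration 5: sum_val = 30, n = 3
After iteration 6: sum_val = 33, n = 2
After iteration 7: sum_val = 35, n = 1
After iteration 8: sum_val = 36, n = 0
Loop ends.

Final answer: 36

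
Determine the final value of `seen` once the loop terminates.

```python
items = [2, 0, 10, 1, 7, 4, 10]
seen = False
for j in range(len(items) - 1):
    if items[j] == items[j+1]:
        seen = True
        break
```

Let's trace through this code step by step.

Initialize: items = [2, 0, 10, 1, 7, 4, 10]
Initialize: seen = False
Entering loop: for j in range(len(items) - 1):
After iteration 1: j = 0, seen = False
After iteration 2: j = 1, seen = False
After iteration 3: j = 2, seen = False
After iteration 4: j = 3, seen = False
After iteration 5: j = 4, seen = False
After iteration 6: j = 5, seen = False
Loop ends.

Final answer: False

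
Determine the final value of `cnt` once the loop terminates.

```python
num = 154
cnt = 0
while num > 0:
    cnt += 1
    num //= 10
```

Let's trace through this code step by step.

Initialize: num = 154
Initialize: cnt = 0
Entering loop: while num > 0:
After iteration 1: num = 15, cnt = 1
After iteration 2: num = 1, cnt = 2
After iteration 3: num = 0, cnt = 3
Loop ends.

Final answer: 3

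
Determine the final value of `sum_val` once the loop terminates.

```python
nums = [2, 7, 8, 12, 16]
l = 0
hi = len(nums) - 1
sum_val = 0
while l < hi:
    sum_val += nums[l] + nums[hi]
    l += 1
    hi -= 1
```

Let's trace through this code step by step.

Initialize: nums = [2, 7, 8, 12, 16]
Initialize: l = 0
Initialize: hi = 4
Initialize: sum_val = 0
Entering loop: while l < hi:
After iteration 1: l = 1, hi = 3, sum_val = 18
After iteration 2: l = 2, hi = 2, sum_val = 37
Loop ends.

Final answer: 37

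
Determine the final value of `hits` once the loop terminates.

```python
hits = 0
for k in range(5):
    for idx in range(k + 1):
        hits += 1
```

Let's trace through this code step by step.

Initialize: hits = 0
Entering loop: for k in range(5):
After iteration 1: k = 0, hits = 1, idx = 0
After iteration 2: k = 1, hits = 3, idx = 1
After iteration 3: k = 2, hits = 6, idx = 2
After iteration 4: k = 3, hits = 10, idx = 3
After iteration 5: k = 4, hits = 15, idx = 4
Loop ends.

Final answer: 15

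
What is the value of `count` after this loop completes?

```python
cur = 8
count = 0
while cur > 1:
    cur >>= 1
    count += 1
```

Let's trace through this code step by step.

Initialize: cur = 8
Initialize: count = 0
Entering loop: while cur > 1:
After iteration 1: cur = 4, count = 1
After iteration 2: cur = 2, count = 2
After iteration 3: cur = 1, count = 3
Loop ends.

Final answer: 3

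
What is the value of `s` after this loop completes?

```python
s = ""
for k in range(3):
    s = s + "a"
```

Let's trace through this code step by step.

Initialize: s = ''
Entering loop: for k in range(3):
After iteration 1: k = 0, s = 'a'
After iteration 2: k = 1, s = 'aa'
After iteration 3: k = 2, s = 'aaa'
Loop ends.

Final answer: 'aaa'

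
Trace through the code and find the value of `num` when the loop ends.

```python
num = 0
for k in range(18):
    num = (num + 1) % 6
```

Let's trace through this code step by step.

Initialize: num = 0
Entering loop: for k in range(18):
After iteration 1: k = 0, num = 1
After iteration 2: k = 1, num = 2
After iteration 3: k = 2, num = 3
After iteration 4: k = 3, num = 4
After iteration 5: k = 4, num = 5
After iteration 6: k = 5, num = 0
After iteration 7: k = 6, num = 1
After iteration 8: k = 7, num = 2
After iteration 9: k = 8, num = 3
After iteration 10: k = 9, num = 4
After iteration 11: k = 10, num = 5
After iteration 12: k = 11, num = 0
After iteration 13: k = 12, num = 1
After iteration 14: k = 13, num = 2
After iteration 15: k = 14, num = 3
After iteration 16: k = 15, num = 4
After iteration 17: k = 16, num = 5
After iteration 18: k = 17, num = 0
Loop ends.

Final answer: 0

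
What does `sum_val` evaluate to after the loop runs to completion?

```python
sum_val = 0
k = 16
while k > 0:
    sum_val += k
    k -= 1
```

Let's trace through this code step by step.

Initialize: sum_val = 0
Initialize: k = 16
Entering loop: while k > 0:
After iteration 1: sum_val = 16, k = 15
After iteration 2: sum_val = 31, k = 14
After iteration 3: sum_val = 45, k = 13
After iteration 4: sum_val = 58, k = 12
After iteration 5: sum_val = 70, k = 11
After iteration 6: sum_val = 81, k = 10
After iteration 7: sum_val = 91, k = 9
After iteration 8: sum_val = 100, k = 8
After iteration 9: sum_val = 108, k = 7
After iteration 10: sum_val = 115, k = 6
After iteration 11: sum_val = 121, k = 5
After iteration 12: sum_val = 126, k = 4
After iteration 13: sum_val = 130, k = 3
After iteration 14: sum_val = 133, k = 2
After iteration 15: sum_val = 135, k = 1
After iteration 16: sum_val = 136, k = 0
Loop ends.

Final answer: 136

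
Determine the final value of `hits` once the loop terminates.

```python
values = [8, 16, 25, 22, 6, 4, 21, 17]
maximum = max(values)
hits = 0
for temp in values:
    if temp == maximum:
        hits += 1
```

Let's trace through this code step by step.

Initialize: values = [8, 16, 25, 22, 6, 4, 21, 17]
Initialize: maximum = 25
Initialize: hits = 0
Entering loop: for temp in values:
After iteration 1: temp = 8, hits = 0
After iteration 2: temp = 16, hits = 0
After iteration 3: temp = 25, hits = 1
After iteration 4: temp = 22, hits = 1
After iteration 5: temp = 6, hits = 1
After iteration 6: temp = 4, hits = 1
After iteration 7: temp = 21, hits = 1
After iteration 8: temp = 17, hits = 1
Loop ends.

Final answer: 1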